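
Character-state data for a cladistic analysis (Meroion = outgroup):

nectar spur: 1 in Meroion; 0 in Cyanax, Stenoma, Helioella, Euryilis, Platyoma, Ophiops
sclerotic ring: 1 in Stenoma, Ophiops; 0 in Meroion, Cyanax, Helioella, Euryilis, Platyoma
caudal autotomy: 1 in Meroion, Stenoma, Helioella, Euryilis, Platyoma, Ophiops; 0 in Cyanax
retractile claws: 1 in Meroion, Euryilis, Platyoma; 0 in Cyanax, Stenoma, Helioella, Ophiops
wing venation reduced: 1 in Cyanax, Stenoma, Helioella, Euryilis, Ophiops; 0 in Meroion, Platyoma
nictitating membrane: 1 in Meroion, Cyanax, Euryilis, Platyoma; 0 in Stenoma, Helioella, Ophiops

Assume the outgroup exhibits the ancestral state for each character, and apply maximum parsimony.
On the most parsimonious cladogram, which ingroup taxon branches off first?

Platyoma

Character polarity is set by the outgroup: the derived state is whichever differs from the outgroup's state, so for nectar spur, caudal autotomy, retractile claws, nictitating membrane the derived state is '0', and for the remaining characters it is '1'.
nectar spur (derived state '0') is shared by all ingroup taxa — unites the whole ingroup.
Only Ophiops and Stenoma show the derived state '1' for sclerotic ring, supporting them as a clade.
caudal autotomy (derived state '0') is unique to Cyanax (autapomorphy; uninformative for grouping).
retractile claws (derived state '0') is shared by Cyanax, Helioella, Ophiops, and Stenoma — a synapomorphy uniting that clade.
wing venation reduced (derived state '1') is shared by Cyanax, Euryilis, Helioella, Ophiops, and Stenoma — a synapomorphy uniting that clade.
Only Helioella, Ophiops, and Stenoma show the derived state '0' for nictitating membrane, supporting them as a clade.
Most parsimonious ingroup topology: (((Cyanax,((Stenoma,Ophiops),Helioella)),Euryilis),Platyoma).
Platyoma is sister to the clade containing all other ingroup taxa, so it is the earliest-diverging (most basal) ingroup lineage.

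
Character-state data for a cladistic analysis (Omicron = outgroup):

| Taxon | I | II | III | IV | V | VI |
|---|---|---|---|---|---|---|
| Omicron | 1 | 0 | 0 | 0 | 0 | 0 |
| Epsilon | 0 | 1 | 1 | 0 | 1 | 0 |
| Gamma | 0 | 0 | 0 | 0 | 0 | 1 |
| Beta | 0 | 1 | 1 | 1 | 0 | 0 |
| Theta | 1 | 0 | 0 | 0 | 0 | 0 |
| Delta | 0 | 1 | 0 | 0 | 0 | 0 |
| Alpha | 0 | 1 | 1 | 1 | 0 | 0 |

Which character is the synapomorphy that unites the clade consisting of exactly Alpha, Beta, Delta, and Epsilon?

II

Character polarity is set by the outgroup: the derived state is whichever differs from the outgroup's state, so for I the derived state is '0', and for the remaining characters it is '1'.
I: derived state '0' in Alpha, Beta, Delta, Epsilon, and Gamma only — synapomorphy for {Alpha, Beta, Delta, Epsilon, Gamma}.
II: derived state '1' in Alpha, Beta, Delta, and Epsilon only — synapomorphy for {Alpha, Beta, Delta, Epsilon}.
III (derived state '1') is shared by Alpha, Beta, and Epsilon — a synapomorphy uniting that clade.
IV (derived state '1') is shared by Alpha and Beta — a synapomorphy uniting that clade.
V: derived state '1' in Epsilon only — an autapomorphy, so it tells us nothing about relationships among taxa.
VI: derived state '1' in Gamma only — an autapomorphy, so it tells us nothing about relationships among taxa.
Most parsimonious ingroup topology: ((((Epsilon,(Beta,Alpha)),Delta),Gamma),Theta).
The clade {Alpha, Beta, Delta, Epsilon} is supported by II: its derived state '1' occurs in exactly those taxa and in no other taxon (including the outgroup).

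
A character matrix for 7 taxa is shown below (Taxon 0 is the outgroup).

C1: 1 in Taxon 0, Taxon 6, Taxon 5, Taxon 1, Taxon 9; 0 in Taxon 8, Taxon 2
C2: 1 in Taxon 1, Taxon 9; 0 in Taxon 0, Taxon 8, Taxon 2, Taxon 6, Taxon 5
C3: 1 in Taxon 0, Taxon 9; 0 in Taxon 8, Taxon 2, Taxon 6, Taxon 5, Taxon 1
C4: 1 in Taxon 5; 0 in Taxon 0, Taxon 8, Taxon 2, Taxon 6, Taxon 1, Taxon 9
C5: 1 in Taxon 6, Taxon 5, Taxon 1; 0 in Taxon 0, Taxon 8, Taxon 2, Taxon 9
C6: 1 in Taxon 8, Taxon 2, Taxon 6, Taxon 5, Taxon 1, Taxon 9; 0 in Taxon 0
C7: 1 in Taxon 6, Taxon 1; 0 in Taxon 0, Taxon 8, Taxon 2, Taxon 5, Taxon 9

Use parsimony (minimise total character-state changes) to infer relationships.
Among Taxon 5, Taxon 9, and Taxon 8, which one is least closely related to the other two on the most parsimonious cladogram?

Taxon 9

Character polarity is set by the outgroup: the derived state is whichever differs from the outgroup's state, so for C1, C3 the derived state is '0', and for the remaining characters it is '1'.
C1: derived state '0' in Taxon 2 and Taxon 8 only — synapomorphy for {Taxon 2, Taxon 8}.
C2 groups Taxon 1 and Taxon 9, which is incompatible with the clades supported by the remaining characters; treating it as convergent (homoplasy) costs fewer steps than any alternative tree.
C3: derived state '0' in Taxon 1, Taxon 2, Taxon 5, Taxon 6, and Taxon 8 only — synapomorphy for {Taxon 1, Taxon 2, Taxon 5, Taxon 6, Taxon 8}.
C4 (derived state '1') is unique to Taxon 5 (autapomorphy; uninformative for grouping).
C5: derived state '1' in Taxon 1, Taxon 5, and Taxon 6 only — synapomorphy for {Taxon 1, Taxon 5, Taxon 6}.
All ingroup taxa share the derived state '1' for C6; it defines the ingroup but does not resolve relationships within it.
C7: derived state '1' in Taxon 1 and Taxon 6 only — synapomorphy for {Taxon 1, Taxon 6}.
Most parsimonious ingroup topology: (((Taxon 8,Taxon 2),((Taxon 6,Taxon 1),Taxon 5)),Taxon 9).
Taxon 5 and Taxon 8 share a more recent common ancestor with each other than either does with Taxon 9, so Taxon 9 is the least closely related of the three.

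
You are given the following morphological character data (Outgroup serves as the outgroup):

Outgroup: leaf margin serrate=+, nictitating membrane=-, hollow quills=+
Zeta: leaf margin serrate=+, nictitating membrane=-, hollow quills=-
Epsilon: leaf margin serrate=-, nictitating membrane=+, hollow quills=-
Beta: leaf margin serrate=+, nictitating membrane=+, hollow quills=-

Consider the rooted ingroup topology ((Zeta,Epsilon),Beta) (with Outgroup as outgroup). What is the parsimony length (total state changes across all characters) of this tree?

4

Map each character onto ((Zeta,Epsilon),Beta) (rooted by Outgroup) and count the minimum state changes it requires (Fitch parsimony):
leaf margin serrate: 1; nictitating membrane: 2; hollow quills: 1.
Total tree length = 4.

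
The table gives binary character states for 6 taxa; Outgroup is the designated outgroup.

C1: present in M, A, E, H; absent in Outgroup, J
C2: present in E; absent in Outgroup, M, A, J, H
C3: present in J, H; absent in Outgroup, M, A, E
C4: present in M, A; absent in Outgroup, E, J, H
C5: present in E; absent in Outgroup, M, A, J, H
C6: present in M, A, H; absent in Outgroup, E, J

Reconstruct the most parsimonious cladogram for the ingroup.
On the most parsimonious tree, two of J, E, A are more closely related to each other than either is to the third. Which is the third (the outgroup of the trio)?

J

The outgroup has state 'absent' for every character, so 'present' is the derived state throughout.
C1 (derived state 'present') is shared by A, E, H, and M — a synapomorphy uniting that clade.
C2: derived state 'present' in E only — an autapomorphy, so it tells us nothing about relationships among taxa.
C3 (state 'present') occurs in H and J but conflicts with the nesting implied by the other characters — most parsimoniously interpreted as homoplasy.
C4: derived state 'present' in A and M only — synapomorphy for {A, M}.
C5: derived state 'present' in E only — an autapomorphy, so it tells us nothing about relationships among taxa.
C6 (derived state 'present') is shared by A, H, and M — a synapomorphy uniting that clade.
Most parsimonious ingroup topology: ((((M,A),H),E),J).
A and E share a more recent common ancestor with each other than either does with J, so J is the least closely related of the three.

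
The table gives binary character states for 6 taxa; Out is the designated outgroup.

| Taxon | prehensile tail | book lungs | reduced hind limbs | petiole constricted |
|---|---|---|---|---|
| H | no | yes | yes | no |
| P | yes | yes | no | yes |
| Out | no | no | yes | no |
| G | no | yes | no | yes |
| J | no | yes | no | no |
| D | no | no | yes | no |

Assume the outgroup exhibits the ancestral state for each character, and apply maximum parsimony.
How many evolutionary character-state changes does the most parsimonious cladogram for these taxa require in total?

Character polarity is set by the outgroup: the derived state is whichever differs from the outgroup's state, so for reduced hind limbs the derived state is 'no', and for the remaining characters it is 'yes'.
prehensile tail (derived state 'yes') is unique to P (autapomorphy; uninformative for grouping).
Only G, H, J, and P show the derived state 'yes' for book lungs, supporting them as a clade.
Only G, J, and P show the derived state 'no' for reduced hind limbs, supporting them as a clade.
petiole constricted: derived state 'yes' in G and P only — synapomorphy for {G, P}.
Most parsimonious ingroup topology: ((H,((P,G),J)),D).
Changes per character on this tree: prehensile tail: 1; book lungs: 1; reduced hind limbs: 1; petiole constricted: 1.
Total = 4.

4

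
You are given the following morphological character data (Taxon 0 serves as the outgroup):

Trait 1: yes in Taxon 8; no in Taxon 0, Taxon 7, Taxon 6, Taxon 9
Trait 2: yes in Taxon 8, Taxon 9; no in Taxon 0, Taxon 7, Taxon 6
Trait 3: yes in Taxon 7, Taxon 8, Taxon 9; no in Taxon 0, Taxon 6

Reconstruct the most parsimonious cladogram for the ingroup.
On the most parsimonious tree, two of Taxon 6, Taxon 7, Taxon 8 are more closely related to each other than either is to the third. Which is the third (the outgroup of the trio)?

Taxon 6

The outgroup has state 'no' for every character, so 'yes' is the derived state throughout.
Trait 1: derived state 'yes' in Taxon 8 only — an autapomorphy, so it tells us nothing about relationships among taxa.
Only Taxon 8 and Taxon 9 show the derived state 'yes' for Trait 2, supporting them as a clade.
Only Taxon 7, Taxon 8, and Taxon 9 show the derived state 'yes' for Trait 3, supporting them as a clade.
Most parsimonious ingroup topology: ((Taxon 7,(Taxon 8,Taxon 9)),Taxon 6).
Taxon 8 and Taxon 7 share a more recent common ancestor with each other than either does with Taxon 6, so Taxon 6 is the least closely related of the three.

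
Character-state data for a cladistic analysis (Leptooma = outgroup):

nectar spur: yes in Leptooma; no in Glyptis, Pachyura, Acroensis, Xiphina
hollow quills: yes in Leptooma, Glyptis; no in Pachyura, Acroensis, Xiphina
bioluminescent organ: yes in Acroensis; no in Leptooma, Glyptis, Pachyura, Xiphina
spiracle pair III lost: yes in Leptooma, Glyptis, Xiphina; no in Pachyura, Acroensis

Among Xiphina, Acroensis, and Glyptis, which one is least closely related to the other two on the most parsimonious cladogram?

Glyptis

Character polarity is set by the outgroup: the derived state is whichever differs from the outgroup's state, so for nectar spur, hollow quills, spiracle pair III lost the derived state is 'no', and for the remaining characters it is 'yes'.
All ingroup taxa share the derived state 'no' for nectar spur; it defines the ingroup but does not resolve relationships within it.
hollow quills: derived state 'no' in Acroensis, Pachyura, and Xiphina only — synapomorphy for {Acroensis, Pachyura, Xiphina}.
bioluminescent organ: derived state 'yes' in Acroensis only — an autapomorphy, so it tells us nothing about relationships among taxa.
Only Acroensis and Pachyura show the derived state 'no' for spiracle pair III lost, supporting them as a clade.
Most parsimonious ingroup topology: (Glyptis,((Pachyura,Acroensis),Xiphina)).
Xiphina and Acroensis share a more recent common ancestor with each other than either does with Glyptis, so Glyptis is the least closely related of the three.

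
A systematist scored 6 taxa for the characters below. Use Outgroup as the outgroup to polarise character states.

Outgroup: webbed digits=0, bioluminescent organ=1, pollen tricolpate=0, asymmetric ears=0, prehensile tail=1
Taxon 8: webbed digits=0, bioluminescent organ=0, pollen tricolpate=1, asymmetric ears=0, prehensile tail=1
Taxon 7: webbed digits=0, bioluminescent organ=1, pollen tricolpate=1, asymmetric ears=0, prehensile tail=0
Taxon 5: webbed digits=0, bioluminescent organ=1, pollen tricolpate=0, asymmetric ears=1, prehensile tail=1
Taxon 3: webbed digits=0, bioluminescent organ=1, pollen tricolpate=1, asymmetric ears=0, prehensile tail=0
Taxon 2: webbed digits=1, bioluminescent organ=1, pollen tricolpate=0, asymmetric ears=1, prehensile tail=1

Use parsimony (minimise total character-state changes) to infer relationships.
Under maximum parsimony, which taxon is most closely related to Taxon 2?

Taxon 5

Character polarity is set by the outgroup: the derived state is whichever differs from the outgroup's state, so for bioluminescent organ, prehensile tail the derived state is '0', and for the remaining characters it is '1'.
webbed digits (derived state '1') is unique to Taxon 2 (autapomorphy; uninformative for grouping).
bioluminescent organ: derived state '0' in Taxon 8 only — an autapomorphy, so it tells us nothing about relationships among taxa.
Only Taxon 3, Taxon 7, and Taxon 8 show the derived state '1' for pollen tricolpate, supporting them as a clade.
Only Taxon 2 and Taxon 5 show the derived state '1' for asymmetric ears, supporting them as a clade.
prehensile tail: derived state '0' in Taxon 3 and Taxon 7 only — synapomorphy for {Taxon 3, Taxon 7}.
Most parsimonious ingroup topology: ((Taxon 8,(Taxon 7,Taxon 3)),(Taxon 5,Taxon 2)).
Taxon 2 and Taxon 5 form a cherry on this tree, so they are sister taxa.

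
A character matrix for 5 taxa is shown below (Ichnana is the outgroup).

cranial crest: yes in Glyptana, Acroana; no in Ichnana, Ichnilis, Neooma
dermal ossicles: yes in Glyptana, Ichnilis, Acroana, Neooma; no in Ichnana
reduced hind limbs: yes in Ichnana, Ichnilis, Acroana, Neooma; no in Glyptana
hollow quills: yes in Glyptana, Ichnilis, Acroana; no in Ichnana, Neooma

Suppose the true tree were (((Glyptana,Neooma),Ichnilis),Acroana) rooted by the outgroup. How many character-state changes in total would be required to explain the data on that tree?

Map each character onto (((Glyptana,Neooma),Ichnilis),Acroana) (rooted by Ichnana) and count the minimum state changes it requires (Fitch parsimony):
cranial crest: 2; dermal ossicles: 1; reduced hind limbs: 1; hollow quills: 2.
Total tree length = 6.

6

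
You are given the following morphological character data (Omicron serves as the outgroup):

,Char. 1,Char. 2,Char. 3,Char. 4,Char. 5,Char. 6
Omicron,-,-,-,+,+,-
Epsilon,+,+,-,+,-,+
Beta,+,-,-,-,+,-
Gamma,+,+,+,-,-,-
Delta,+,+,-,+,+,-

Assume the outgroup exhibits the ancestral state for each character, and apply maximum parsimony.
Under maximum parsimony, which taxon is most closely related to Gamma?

Character polarity is set by the outgroup: the derived state is whichever differs from the outgroup's state, so for Char. 4, Char. 5 the derived state is '-', and for the remaining characters it is '+'.
Char. 1 (derived state '+') is shared by all ingroup taxa — unites the whole ingroup.
Only Delta, Epsilon, and Gamma show the derived state '+' for Char. 2, supporting them as a clade.
Char. 3: derived state '+' in Gamma only — an autapomorphy, so it tells us nothing about relationships among taxa.
Char. 4 groups Beta and Gamma, which is incompatible with the clades supported by the remaining characters; treating it as convergent (homoplasy) costs fewer steps than any alternative tree.
Char. 5: derived state '-' in Epsilon and Gamma only — synapomorphy for {Epsilon, Gamma}.
Char. 6 (derived state '+') is unique to Epsilon (autapomorphy; uninformative for grouping).
Most parsimonious ingroup topology: (((Epsilon,Gamma),Delta),Beta).
Gamma and Epsilon form a cherry on this tree, so they are sister taxa.

Epsilon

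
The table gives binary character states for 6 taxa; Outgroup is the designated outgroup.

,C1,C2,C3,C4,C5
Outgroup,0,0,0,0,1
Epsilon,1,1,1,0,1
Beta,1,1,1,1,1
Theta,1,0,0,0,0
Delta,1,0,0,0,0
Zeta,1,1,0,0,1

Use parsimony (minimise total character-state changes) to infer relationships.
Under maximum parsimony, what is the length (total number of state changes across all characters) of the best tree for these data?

5

Character polarity is set by the outgroup: the derived state is whichever differs from the outgroup's state, so for C5 the derived state is '0', and for the remaining characters it is '1'.
All ingroup taxa share the derived state '1' for C1; it defines the ingroup but does not resolve relationships within it.
C2: derived state '1' in Beta, Epsilon, and Zeta only — synapomorphy for {Beta, Epsilon, Zeta}.
C3 (derived state '1') is shared by Beta and Epsilon — a synapomorphy uniting that clade.
C4: derived state '1' in Beta only — an autapomorphy, so it tells us nothing about relationships among taxa.
C5: derived state '0' in Delta and Theta only — synapomorphy for {Delta, Theta}.
Most parsimonious ingroup topology: (((Epsilon,Beta),Zeta),(Theta,Delta)).
Changes per character on this tree: C1: 1; C2: 1; C3: 1; C4: 1; C5: 1.
Total = 5.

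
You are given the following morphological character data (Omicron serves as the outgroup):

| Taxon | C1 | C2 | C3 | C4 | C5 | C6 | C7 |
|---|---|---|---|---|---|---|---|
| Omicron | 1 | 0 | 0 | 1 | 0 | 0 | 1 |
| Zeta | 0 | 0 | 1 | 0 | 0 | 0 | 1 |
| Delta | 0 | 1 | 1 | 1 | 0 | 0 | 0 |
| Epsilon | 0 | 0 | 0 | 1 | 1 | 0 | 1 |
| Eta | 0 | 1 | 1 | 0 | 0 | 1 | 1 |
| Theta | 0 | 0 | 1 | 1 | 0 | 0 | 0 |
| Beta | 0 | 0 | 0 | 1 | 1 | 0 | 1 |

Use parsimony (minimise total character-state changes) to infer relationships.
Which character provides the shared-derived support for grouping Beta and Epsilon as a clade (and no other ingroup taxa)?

C5

Character polarity is set by the outgroup: the derived state is whichever differs from the outgroup's state, so for C1, C4, C7 the derived state is '0', and for the remaining characters it is '1'.
All ingroup taxa share the derived state '0' for C1; it defines the ingroup but does not resolve relationships within it.
C2 groups Delta and Eta, which is incompatible with the clades supported by the remaining characters; treating it as convergent (homoplasy) costs fewer steps than any alternative tree.
C3 (derived state '1') is shared by Delta, Eta, Theta, and Zeta — a synapomorphy uniting that clade.
Only Eta and Zeta show the derived state '0' for C4, supporting them as a clade.
C5: derived state '1' in Beta and Epsilon only — synapomorphy for {Beta, Epsilon}.
C6 (derived state '1') is unique to Eta (autapomorphy; uninformative for grouping).
C7 (derived state '0') is shared by Delta and Theta — a synapomorphy uniting that clade.
Most parsimonious ingroup topology: (((Zeta,Eta),(Delta,Theta)),(Epsilon,Beta)).
The clade {Beta, Epsilon} is supported by C5: its derived state '1' occurs in exactly those taxa and in no other taxon (including the outgroup).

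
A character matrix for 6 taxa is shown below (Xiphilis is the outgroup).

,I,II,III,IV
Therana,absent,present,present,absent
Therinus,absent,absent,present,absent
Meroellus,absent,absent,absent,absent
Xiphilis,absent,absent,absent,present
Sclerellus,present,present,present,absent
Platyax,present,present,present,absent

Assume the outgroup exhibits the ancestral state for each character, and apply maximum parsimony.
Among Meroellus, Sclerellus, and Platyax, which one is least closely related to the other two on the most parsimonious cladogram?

Meroellus

Character polarity is set by the outgroup: the derived state is whichever differs from the outgroup's state, so for IV the derived state is 'absent', and for the remaining characters it is 'present'.
I (derived state 'present') is shared by Platyax and Sclerellus — a synapomorphy uniting that clade.
Only Platyax, Sclerellus, and Therana show the derived state 'present' for II, supporting them as a clade.
III (derived state 'present') is shared by Platyax, Sclerellus, Therana, and Therinus — a synapomorphy uniting that clade.
All ingroup taxa share the derived state 'absent' for IV; it defines the ingroup but does not resolve relationships within it.
Most parsimonious ingroup topology: ((((Sclerellus,Platyax),Therana),Therinus),Meroellus).
Platyax and Sclerellus share a more recent common ancestor with each other than either does with Meroellus, so Meroellus is the least closely related of the three.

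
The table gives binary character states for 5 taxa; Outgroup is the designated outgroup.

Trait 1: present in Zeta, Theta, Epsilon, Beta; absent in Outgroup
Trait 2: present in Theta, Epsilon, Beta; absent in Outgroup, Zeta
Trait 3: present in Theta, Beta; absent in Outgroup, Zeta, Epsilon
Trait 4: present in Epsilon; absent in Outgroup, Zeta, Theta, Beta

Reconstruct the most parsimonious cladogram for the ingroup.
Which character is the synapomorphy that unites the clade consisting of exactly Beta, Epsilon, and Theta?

The outgroup has state 'absent' for every character, so 'present' is the derived state throughout.
All ingroup taxa share the derived state 'present' for Trait 1; it defines the ingroup but does not resolve relationships within it.
Trait 2 (derived state 'present') is shared by Beta, Epsilon, and Theta — a synapomorphy uniting that clade.
Trait 3 (derived state 'present') is shared by Beta and Theta — a synapomorphy uniting that clade.
Trait 4: derived state 'present' in Epsilon only — an autapomorphy, so it tells us nothing about relationships among taxa.
Most parsimonious ingroup topology: (Zeta,((Theta,Beta),Epsilon)).
The clade {Beta, Epsilon, Theta} is supported by Trait 2: its derived state 'present' occurs in exactly those taxa and in no other taxon (including the outgroup).

Trait 2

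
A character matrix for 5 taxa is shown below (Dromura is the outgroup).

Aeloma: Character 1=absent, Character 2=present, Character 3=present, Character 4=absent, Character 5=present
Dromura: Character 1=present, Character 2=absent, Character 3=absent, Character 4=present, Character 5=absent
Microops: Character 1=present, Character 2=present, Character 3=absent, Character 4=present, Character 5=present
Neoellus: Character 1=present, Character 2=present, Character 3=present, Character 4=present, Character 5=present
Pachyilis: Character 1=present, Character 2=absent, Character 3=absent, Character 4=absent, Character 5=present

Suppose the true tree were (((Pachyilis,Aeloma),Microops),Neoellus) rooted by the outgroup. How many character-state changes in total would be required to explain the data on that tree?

7

Map each character onto (((Pachyilis,Aeloma),Microops),Neoellus) (rooted by Dromura) and count the minimum state changes it requires (Fitch parsimony):
Character 1: 1; Character 2: 2; Character 3: 2; Character 4: 1; Character 5: 1.
Total tree length = 7.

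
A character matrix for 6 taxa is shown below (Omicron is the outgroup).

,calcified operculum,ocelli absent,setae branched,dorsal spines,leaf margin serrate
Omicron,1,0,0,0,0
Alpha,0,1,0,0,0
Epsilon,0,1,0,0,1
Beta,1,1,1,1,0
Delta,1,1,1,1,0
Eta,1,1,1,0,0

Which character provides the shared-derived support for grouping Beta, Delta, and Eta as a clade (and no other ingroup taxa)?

Character polarity is set by the outgroup: the derived state is whichever differs from the outgroup's state, so for calcified operculum the derived state is '0', and for the remaining characters it is '1'.
Only Alpha and Epsilon show the derived state '0' for calcified operculum, supporting them as a clade.
All ingroup taxa share the derived state '1' for ocelli absent; it defines the ingroup but does not resolve relationships within it.
setae branched (derived state '1') is shared by Beta, Delta, and Eta — a synapomorphy uniting that clade.
dorsal spines (derived state '1') is shared by Beta and Delta — a synapomorphy uniting that clade.
leaf margin serrate: derived state '1' in Epsilon only — an autapomorphy, so it tells us nothing about relationships among taxa.
Most parsimonious ingroup topology: ((Alpha,Epsilon),((Beta,Delta),Eta)).
The clade {Beta, Delta, Eta} is supported by setae branched: its derived state '1' occurs in exactly those taxa and in no other taxon (including the outgroup).

setae branched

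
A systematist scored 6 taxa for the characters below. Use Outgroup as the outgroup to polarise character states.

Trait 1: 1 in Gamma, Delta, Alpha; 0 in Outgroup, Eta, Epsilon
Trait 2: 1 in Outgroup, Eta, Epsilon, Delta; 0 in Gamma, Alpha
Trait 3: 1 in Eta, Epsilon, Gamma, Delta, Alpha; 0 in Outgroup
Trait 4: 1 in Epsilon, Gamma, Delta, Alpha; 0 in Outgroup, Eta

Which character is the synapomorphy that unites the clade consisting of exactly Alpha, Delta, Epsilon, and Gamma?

Character polarity is set by the outgroup: the derived state is whichever differs from the outgroup's state, so for Trait 2 the derived state is '0', and for the remaining characters it is '1'.
Trait 1: derived state '1' in Alpha, Delta, and Gamma only — synapomorphy for {Alpha, Delta, Gamma}.
Trait 2 (derived state '0') is shared by Alpha and Gamma — a synapomorphy uniting that clade.
Trait 3 (derived state '1') is shared by all ingroup taxa — unites the whole ingroup.
Only Alpha, Delta, Epsilon, and Gamma show the derived state '1' for Trait 4, supporting them as a clade.
Most parsimonious ingroup topology: (Eta,(Epsilon,((Gamma,Alpha),Delta))).
The clade {Alpha, Delta, Epsilon, Gamma} is supported by Trait 4: its derived state '1' occurs in exactly those taxa and in no other taxon (including the outgroup).

Trait 4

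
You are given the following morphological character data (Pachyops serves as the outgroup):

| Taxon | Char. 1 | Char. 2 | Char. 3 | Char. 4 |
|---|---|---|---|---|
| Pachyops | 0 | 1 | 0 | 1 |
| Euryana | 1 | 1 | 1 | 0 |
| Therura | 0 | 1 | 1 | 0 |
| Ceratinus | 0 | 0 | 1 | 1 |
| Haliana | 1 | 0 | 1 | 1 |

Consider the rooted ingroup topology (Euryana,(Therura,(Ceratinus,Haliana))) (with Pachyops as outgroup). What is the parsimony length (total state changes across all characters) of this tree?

6

Map each character onto (Euryana,(Therura,(Ceratinus,Haliana))) (rooted by Pachyops) and count the minimum state changes it requires (Fitch parsimony):
Char. 1: 2; Char. 2: 1; Char. 3: 1; Char. 4: 2.
Total tree length = 6.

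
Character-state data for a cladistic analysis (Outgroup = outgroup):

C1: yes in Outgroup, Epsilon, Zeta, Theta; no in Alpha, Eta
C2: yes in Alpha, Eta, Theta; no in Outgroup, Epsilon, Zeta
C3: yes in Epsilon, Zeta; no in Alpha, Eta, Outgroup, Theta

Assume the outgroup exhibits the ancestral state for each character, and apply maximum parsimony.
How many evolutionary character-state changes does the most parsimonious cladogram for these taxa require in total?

Character polarity is set by the outgroup: the derived state is whichever differs from the outgroup's state, so for C1 the derived state is 'no', and for the remaining characters it is 'yes'.
C1 (derived state 'no') is shared by Alpha and Eta — a synapomorphy uniting that clade.
C2 (derived state 'yes') is shared by Alpha, Eta, and Theta — a synapomorphy uniting that clade.
C3 (derived state 'yes') is shared by Epsilon and Zeta — a synapomorphy uniting that clade.
Most parsimonious ingroup topology: (((Alpha,Eta),Theta),(Zeta,Epsilon)).
Changes per character on this tree: C1: 1; C2: 1; C3: 1.
Total = 3.

3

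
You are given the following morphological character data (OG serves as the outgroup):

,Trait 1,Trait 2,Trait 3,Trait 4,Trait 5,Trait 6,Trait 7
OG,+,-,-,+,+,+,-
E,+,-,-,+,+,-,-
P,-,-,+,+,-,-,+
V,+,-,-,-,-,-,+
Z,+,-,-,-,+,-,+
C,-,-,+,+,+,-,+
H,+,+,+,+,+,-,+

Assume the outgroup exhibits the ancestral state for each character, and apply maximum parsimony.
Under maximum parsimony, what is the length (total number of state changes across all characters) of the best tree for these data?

Character polarity is set by the outgroup: the derived state is whichever differs from the outgroup's state, so for Trait 1, Trait 4, Trait 5, Trait 6 the derived state is '-', and for the remaining characters it is '+'.
Trait 1 (derived state '-') is shared by C and P — a synapomorphy uniting that clade.
Trait 2 (derived state '+') is unique to H (autapomorphy; uninformative for grouping).
Trait 3: derived state '+' in C, H, and P only — synapomorphy for {C, H, P}.
Trait 4: derived state '-' in V and Z only — synapomorphy for {V, Z}.
Trait 5 groups P and V, which is incompatible with the clades supported by the remaining characters; treating it as convergent (homoplasy) costs fewer steps than any alternative tree.
All ingroup taxa share the derived state '-' for Trait 6; it defines the ingroup but does not resolve relationships within it.
Only C, H, P, V, and Z show the derived state '+' for Trait 7, supporting them as a clade.
Most parsimonious ingroup topology: (E,(((P,C),H),(V,Z))).
Changes per character on this tree: Trait 1: 1; Trait 2: 1; Trait 3: 1; Trait 4: 1; Trait 5: 2; Trait 6: 1; Trait 7: 1.
Total = 8.

8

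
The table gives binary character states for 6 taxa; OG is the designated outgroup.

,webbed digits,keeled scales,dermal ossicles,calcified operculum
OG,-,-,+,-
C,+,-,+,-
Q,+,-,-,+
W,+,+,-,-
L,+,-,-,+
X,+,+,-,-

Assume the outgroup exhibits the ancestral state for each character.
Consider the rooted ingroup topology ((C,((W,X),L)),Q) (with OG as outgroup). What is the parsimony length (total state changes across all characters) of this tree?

6

Map each character onto ((C,((W,X),L)),Q) (rooted by OG) and count the minimum state changes it requires (Fitch parsimony):
webbed digits: 1; keeled scales: 1; dermal ossicles: 2; calcified operculum: 2.
Total tree length = 6.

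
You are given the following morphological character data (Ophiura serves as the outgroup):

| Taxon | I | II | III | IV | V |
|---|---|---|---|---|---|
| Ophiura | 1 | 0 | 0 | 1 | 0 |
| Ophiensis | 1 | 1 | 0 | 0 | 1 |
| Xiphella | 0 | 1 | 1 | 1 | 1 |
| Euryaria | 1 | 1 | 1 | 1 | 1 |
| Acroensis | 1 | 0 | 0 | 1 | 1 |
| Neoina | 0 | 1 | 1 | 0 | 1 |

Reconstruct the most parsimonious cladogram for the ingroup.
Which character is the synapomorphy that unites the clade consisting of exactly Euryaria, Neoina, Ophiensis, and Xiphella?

Character polarity is set by the outgroup: the derived state is whichever differs from the outgroup's state, so for I, IV the derived state is '0', and for the remaining characters it is '1'.
Only Neoina and Xiphella show the derived state '0' for I, supporting them as a clade.
Only Euryaria, Neoina, Ophiensis, and Xiphella show the derived state '1' for II, supporting them as a clade.
III (derived state '1') is shared by Euryaria, Neoina, and Xiphella — a synapomorphy uniting that clade.
IV groups Neoina and Ophiensis, which is incompatible with the clades supported by the remaining characters; treating it as convergent (homoplasy) costs fewer steps than any alternative tree.
All ingroup taxa share the derived state '1' for V; it defines the ingroup but does not resolve relationships within it.
Most parsimonious ingroup topology: ((Ophiensis,((Xiphella,Neoina),Euryaria)),Acroensis).
The clade {Euryaria, Neoina, Ophiensis, Xiphella} is supported by II: its derived state '1' occurs in exactly those taxa and in no other taxon (including the outgroup).

II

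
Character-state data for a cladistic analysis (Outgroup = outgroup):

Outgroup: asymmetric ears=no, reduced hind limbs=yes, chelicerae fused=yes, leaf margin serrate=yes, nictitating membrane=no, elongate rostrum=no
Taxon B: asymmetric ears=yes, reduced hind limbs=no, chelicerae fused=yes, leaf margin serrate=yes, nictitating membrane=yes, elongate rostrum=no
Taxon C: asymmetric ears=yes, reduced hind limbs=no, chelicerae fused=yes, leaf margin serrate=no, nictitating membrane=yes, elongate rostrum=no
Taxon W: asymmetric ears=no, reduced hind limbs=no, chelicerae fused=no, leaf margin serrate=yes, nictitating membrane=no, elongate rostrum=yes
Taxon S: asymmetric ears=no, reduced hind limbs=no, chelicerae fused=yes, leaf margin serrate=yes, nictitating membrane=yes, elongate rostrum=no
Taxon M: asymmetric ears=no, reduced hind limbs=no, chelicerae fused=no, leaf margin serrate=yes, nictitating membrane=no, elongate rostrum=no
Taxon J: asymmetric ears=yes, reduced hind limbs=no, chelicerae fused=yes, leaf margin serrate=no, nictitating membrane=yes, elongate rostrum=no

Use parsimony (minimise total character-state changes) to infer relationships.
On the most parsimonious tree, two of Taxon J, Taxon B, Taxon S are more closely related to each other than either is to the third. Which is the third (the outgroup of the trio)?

Taxon S

Character polarity is set by the outgroup: the derived state is whichever differs from the outgroup's state, so for reduced hind limbs, chelicerae fused, leaf margin serrate the derived state is 'no', and for the remaining characters it is 'yes'.
asymmetric ears (derived state 'yes') is shared by Taxon B, Taxon C, and Taxon J — a synapomorphy uniting that clade.
reduced hind limbs (derived state 'no') is shared by all ingroup taxa — unites the whole ingroup.
chelicerae fused (derived state 'no') is shared by Taxon M and Taxon W — a synapomorphy uniting that clade.
leaf margin serrate (derived state 'no') is shared by Taxon C and Taxon J — a synapomorphy uniting that clade.
Only Taxon B, Taxon C, Taxon J, and Taxon S show the derived state 'yes' for nictitating membrane, supporting them as a clade.
elongate rostrum: derived state 'yes' in Taxon W only — an autapomorphy, so it tells us nothing about relationships among taxa.
Most parsimonious ingroup topology: (((Taxon B,(Taxon C,Taxon J)),Taxon S),(Taxon W,Taxon M)).
Taxon B and Taxon J share a more recent common ancestor with each other than either does with Taxon S, so Taxon S is the least closely related of the three.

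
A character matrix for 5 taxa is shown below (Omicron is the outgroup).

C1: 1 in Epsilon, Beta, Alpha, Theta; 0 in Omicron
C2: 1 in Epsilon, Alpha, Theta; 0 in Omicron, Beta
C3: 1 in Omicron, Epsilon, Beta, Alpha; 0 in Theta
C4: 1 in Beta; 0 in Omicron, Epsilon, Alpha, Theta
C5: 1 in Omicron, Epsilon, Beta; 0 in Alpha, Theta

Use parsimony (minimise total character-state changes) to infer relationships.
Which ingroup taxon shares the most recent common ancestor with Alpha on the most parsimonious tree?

Character polarity is set by the outgroup: the derived state is whichever differs from the outgroup's state, so for C3, C5 the derived state is '0', and for the remaining characters it is '1'.
C1 (derived state '1') is shared by all ingroup taxa — unites the whole ingroup.
Only Alpha, Epsilon, and Theta show the derived state '1' for C2, supporting them as a clade.
C3 (derived state '0') is unique to Theta (autapomorphy; uninformative for grouping).
C4 (derived state '1') is unique to Beta (autapomorphy; uninformative for grouping).
C5: derived state '0' in Alpha and Theta only — synapomorphy for {Alpha, Theta}.
Most parsimonious ingroup topology: ((Epsilon,(Alpha,Theta)),Beta).
Alpha and Theta form a cherry on this tree, so they are sister taxa.

Theta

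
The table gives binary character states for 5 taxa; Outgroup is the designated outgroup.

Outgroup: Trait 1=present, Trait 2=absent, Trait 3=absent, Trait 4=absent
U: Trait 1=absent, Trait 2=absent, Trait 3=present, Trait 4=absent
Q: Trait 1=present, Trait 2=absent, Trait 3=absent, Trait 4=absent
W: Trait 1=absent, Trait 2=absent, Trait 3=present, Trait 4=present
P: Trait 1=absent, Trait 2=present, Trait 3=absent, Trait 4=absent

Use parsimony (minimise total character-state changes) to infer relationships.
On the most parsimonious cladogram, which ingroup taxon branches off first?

Character polarity is set by the outgroup: the derived state is whichever differs from the outgroup's state, so for Trait 1 the derived state is 'absent', and for the remaining characters it is 'present'.
Trait 1 (derived state 'absent') is shared by P, U, and W — a synapomorphy uniting that clade.
Trait 2: derived state 'present' in P only — an autapomorphy, so it tells us nothing about relationships among taxa.
Trait 3 (derived state 'present') is shared by U and W — a synapomorphy uniting that clade.
Trait 4: derived state 'present' in W only — an autapomorphy, so it tells us nothing about relationships among taxa.
Most parsimonious ingroup topology: (((U,W),P),Q).
Q is sister to the clade containing all other ingroup taxa, so it is the earliest-diverging (most basal) ingroup lineage.

Q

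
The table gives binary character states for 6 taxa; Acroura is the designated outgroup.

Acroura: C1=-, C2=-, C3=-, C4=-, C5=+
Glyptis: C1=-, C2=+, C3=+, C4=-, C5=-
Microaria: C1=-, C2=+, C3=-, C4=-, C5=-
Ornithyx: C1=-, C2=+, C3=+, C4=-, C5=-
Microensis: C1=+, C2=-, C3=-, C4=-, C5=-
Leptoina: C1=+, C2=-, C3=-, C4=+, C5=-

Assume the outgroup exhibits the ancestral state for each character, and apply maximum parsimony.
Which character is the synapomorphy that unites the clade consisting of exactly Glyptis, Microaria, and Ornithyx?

C2

Character polarity is set by the outgroup: the derived state is whichever differs from the outgroup's state, so for C5 the derived state is '-', and for the remaining characters it is '+'.
C1: derived state '+' in Leptoina and Microensis only — synapomorphy for {Leptoina, Microensis}.
C2: derived state '+' in Glyptis, Microaria, and Ornithyx only — synapomorphy for {Glyptis, Microaria, Ornithyx}.
Only Glyptis and Ornithyx show the derived state '+' for C3, supporting them as a clade.
C4 (derived state '+') is unique to Leptoina (autapomorphy; uninformative for grouping).
All ingroup taxa share the derived state '-' for C5; it defines the ingroup but does not resolve relationships within it.
Most parsimonious ingroup topology: (((Glyptis,Ornithyx),Microaria),(Microensis,Leptoina)).
The clade {Glyptis, Microaria, Ornithyx} is supported by C2: its derived state '+' occurs in exactly those taxa and in no other taxon (including the outgroup).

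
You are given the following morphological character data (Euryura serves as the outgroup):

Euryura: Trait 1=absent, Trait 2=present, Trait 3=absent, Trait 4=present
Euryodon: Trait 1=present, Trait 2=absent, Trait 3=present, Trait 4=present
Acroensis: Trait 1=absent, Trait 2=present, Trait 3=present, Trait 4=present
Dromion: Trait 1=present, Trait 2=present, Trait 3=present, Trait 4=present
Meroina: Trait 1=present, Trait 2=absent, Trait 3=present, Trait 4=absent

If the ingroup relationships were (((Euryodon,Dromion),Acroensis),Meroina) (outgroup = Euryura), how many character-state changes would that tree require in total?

Map each character onto (((Euryodon,Dromion),Acroensis),Meroina) (rooted by Euryura) and count the minimum state changes it requires (Fitch parsimony):
Trait 1: 2; Trait 2: 2; Trait 3: 1; Trait 4: 1.
Total tree length = 6.

6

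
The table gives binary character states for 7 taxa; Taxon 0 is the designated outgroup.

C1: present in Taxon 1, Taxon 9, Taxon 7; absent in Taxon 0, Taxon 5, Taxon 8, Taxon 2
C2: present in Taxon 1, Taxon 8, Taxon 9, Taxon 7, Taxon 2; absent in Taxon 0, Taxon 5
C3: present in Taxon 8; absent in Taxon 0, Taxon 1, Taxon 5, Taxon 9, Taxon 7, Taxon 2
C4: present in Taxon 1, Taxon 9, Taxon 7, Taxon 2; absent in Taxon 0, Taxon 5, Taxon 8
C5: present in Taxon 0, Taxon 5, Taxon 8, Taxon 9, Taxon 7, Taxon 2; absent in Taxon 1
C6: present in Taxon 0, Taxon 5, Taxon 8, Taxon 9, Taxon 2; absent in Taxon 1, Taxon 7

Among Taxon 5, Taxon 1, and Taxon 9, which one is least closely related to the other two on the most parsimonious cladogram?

Taxon 5

Character polarity is set by the outgroup: the derived state is whichever differs from the outgroup's state, so for C5, C6 the derived state is 'absent', and for the remaining characters it is 'present'.
Only Taxon 1, Taxon 7, and Taxon 9 show the derived state 'present' for C1, supporting them as a clade.
C2: derived state 'present' in Taxon 1, Taxon 2, Taxon 7, Taxon 8, and Taxon 9 only — synapomorphy for {Taxon 1, Taxon 2, Taxon 7, Taxon 8, Taxon 9}.
C3: derived state 'present' in Taxon 8 only — an autapomorphy, so it tells us nothing about relationships among taxa.
C4 (derived state 'present') is shared by Taxon 1, Taxon 2, Taxon 7, and Taxon 9 — a synapomorphy uniting that clade.
C5 (derived state 'absent') is unique to Taxon 1 (autapomorphy; uninformative for grouping).
C6: derived state 'absent' in Taxon 1 and Taxon 7 only — synapomorphy for {Taxon 1, Taxon 7}.
Most parsimonious ingroup topology: (((((Taxon 1,Taxon 7),Taxon 9),Taxon 2),Taxon 8),Taxon 5).
Taxon 1 and Taxon 9 share a more recent common ancestor with each other than either does with Taxon 5, so Taxon 5 is the least closely related of the three.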